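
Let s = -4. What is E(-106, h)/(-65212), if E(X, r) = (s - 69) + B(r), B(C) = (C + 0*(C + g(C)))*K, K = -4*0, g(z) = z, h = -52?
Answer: 73/65212 ≈ 0.0011194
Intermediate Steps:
K = 0
B(C) = 0 (B(C) = (C + 0*(C + C))*0 = (C + 0*(2*C))*0 = (C + 0)*0 = C*0 = 0)
E(X, r) = -73 (E(X, r) = (-4 - 69) + 0 = -73 + 0 = -73)
E(-106, h)/(-65212) = -73/(-65212) = -73*(-1/65212) = 73/65212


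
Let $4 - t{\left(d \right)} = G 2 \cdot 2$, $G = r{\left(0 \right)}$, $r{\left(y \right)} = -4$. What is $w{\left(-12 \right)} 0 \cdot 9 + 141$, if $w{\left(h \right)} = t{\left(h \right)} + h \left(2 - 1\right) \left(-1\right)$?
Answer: $141$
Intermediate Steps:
$G = -4$
$t{\left(d \right)} = 20$ ($t{\left(d \right)} = 4 - \left(-4\right) 2 \cdot 2 = 4 - \left(-8\right) 2 = 4 - -16 = 4 + 16 = 20$)
$w{\left(h \right)} = 20 - h$ ($w{\left(h \right)} = 20 + h \left(2 - 1\right) \left(-1\right) = 20 + h 1 \left(-1\right) = 20 + h \left(-1\right) = 20 - h$)
$w{\left(-12 \right)} 0 \cdot 9 + 141 = \left(20 - -12\right) 0 \cdot 9 + 141 = \left(20 + 12\right) 0 + 141 = 32 \cdot 0 + 141 = 0 + 141 = 141$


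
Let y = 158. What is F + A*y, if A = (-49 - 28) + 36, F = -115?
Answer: -6593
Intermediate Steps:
A = -41 (A = -77 + 36 = -41)
F + A*y = -115 - 41*158 = -115 - 6478 = -6593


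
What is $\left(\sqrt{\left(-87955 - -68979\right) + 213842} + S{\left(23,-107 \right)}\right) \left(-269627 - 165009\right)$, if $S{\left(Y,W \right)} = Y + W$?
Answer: $36509424 - 434636 \sqrt{194866} \approx -1.5535 \cdot 10^{8}$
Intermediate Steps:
$S{\left(Y,W \right)} = W + Y$
$\left(\sqrt{\left(-87955 - -68979\right) + 213842} + S{\left(23,-107 \right)}\right) \left(-269627 - 165009\right) = \left(\sqrt{\left(-87955 - -68979\right) + 213842} + \left(-107 + 23\right)\right) \left(-269627 - 165009\right) = \left(\sqrt{\left(-87955 + 68979\right) + 213842} - 84\right) \left(-434636\right) = \left(\sqrt{-18976 + 213842} - 84\right) \left(-434636\right) = \left(\sqrt{194866} - 84\right) \left(-434636\right) = \left(-84 + \sqrt{194866}\right) \left(-434636\right) = 36509424 - 434636 \sqrt{194866}$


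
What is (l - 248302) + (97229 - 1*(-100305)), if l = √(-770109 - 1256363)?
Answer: -50768 + 2*I*√506618 ≈ -50768.0 + 1423.5*I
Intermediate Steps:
l = 2*I*√506618 (l = √(-2026472) = 2*I*√506618 ≈ 1423.5*I)
(l - 248302) + (97229 - 1*(-100305)) = (2*I*√506618 - 248302) + (97229 - 1*(-100305)) = (-248302 + 2*I*√506618) + (97229 + 100305) = (-248302 + 2*I*√506618) + 197534 = -50768 + 2*I*√506618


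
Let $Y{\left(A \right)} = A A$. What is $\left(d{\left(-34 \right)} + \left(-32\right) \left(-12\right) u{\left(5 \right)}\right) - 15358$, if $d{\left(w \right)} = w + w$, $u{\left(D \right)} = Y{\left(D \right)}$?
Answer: $-5826$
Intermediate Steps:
$Y{\left(A \right)} = A^{2}$
$u{\left(D \right)} = D^{2}$
$d{\left(w \right)} = 2 w$
$\left(d{\left(-34 \right)} + \left(-32\right) \left(-12\right) u{\left(5 \right)}\right) - 15358 = \left(2 \left(-34\right) + \left(-32\right) \left(-12\right) 5^{2}\right) - 15358 = \left(-68 + 384 \cdot 25\right) - 15358 = \left(-68 + 9600\right) - 15358 = 9532 - 15358 = -5826$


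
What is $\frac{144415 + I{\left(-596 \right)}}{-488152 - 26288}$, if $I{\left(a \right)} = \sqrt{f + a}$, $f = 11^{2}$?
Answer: $- \frac{28883}{102888} - \frac{i \sqrt{19}}{102888} \approx -0.28072 - 4.2365 \cdot 10^{-5} i$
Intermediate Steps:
$f = 121$
$I{\left(a \right)} = \sqrt{121 + a}$
$\frac{144415 + I{\left(-596 \right)}}{-488152 - 26288} = \frac{144415 + \sqrt{121 - 596}}{-488152 - 26288} = \frac{144415 + \sqrt{-475}}{-514440} = \left(144415 + 5 i \sqrt{19}\right) \left(- \frac{1}{514440}\right) = - \frac{28883}{102888} - \frac{i \sqrt{19}}{102888}$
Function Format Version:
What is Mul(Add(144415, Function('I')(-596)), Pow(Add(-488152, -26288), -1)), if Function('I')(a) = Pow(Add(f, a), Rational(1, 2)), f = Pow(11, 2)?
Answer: Add(Rational(-28883, 102888), Mul(Rational(-1, 102888), I, Pow(19, Rational(1, 2)))) ≈ Add(-0.28072, Mul(-4.2365e-5, I))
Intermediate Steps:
f = 121
Function('I')(a) = Pow(Add(121, a), Rational(1, 2))
Mul(Add(144415, Function('I')(-596)), Pow(Add(-488152, -26288), -1)) = Mul(Add(144415, Pow(Add(121, -596), Rational(1, 2))), Pow(Add(-488152, -26288), -1)) = Mul(Add(144415, Pow(-475, Rational(1, 2))), Pow(-514440, -1)) = Mul(Add(144415, Mul(5, I, Pow(19, Rational(1, 2)))), Rational(-1, 514440)) = Add(Rational(-28883, 102888), Mul(Rational(-1, 102888), I, Pow(19, Rational(1, 2))))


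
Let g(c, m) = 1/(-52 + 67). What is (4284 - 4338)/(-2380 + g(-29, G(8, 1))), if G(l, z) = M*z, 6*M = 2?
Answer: 810/35699 ≈ 0.022690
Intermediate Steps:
M = ⅓ (M = (⅙)*2 = ⅓ ≈ 0.33333)
G(l, z) = z/3
g(c, m) = 1/15
(4284 - 4338)/(-2380 + g(-29, G(8, 1))) = (4284 - 4338)/(-2380 + 1/15) = -54/(-35699/15) = -54*(-15/35699) = 810/35699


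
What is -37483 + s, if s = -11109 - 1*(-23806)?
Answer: -24786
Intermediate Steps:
s = 12697 (s = -11109 + 23806 = 12697)
-37483 + s = -37483 + 12697 = -24786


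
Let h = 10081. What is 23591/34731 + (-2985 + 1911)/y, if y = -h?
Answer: 16183645/20595483 ≈ 0.78579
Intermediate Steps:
y = -10081 (y = -1*10081 = -10081)
23591/34731 + (-2985 + 1911)/y = 23591/34731 + (-2985 + 1911)/(-10081) = 23591*(1/34731) - 1074*(-1/10081) = 23591/34731 + 1074/10081 = 16183645/20595483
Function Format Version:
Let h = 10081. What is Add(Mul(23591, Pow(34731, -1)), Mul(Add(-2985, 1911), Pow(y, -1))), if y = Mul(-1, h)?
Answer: Rational(16183645, 20595483) ≈ 0.78579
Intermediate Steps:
y = -10081 (y = Mul(-1, 10081) = -10081)
Add(Mul(23591, Pow(34731, -1)), Mul(Add(-2985, 1911), Pow(y, -1))) = Add(Mul(23591, Pow(34731, -1)), Mul(Add(-2985, 1911), Pow(-10081, -1))) = Add(Mul(23591, Rational(1, 34731)), Mul(-1074, Rational(-1, 10081))) = Add(Rational(23591, 34731), Rational(1074, 10081)) = Rational(16183645, 20595483)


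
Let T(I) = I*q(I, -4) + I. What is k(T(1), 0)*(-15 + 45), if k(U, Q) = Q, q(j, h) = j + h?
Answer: 0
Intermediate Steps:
q(j, h) = h + j
T(I) = I + I*(-4 + I) (T(I) = I*(-4 + I) + I = I + I*(-4 + I))
k(T(1), 0)*(-15 + 45) = 0*(-15 + 45) = 0*30 = 0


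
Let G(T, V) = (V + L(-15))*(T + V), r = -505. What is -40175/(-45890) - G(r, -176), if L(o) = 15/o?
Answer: -1106280551/9178 ≈ -1.2054e+5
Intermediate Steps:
G(T, V) = (-1 + V)*(T + V) (G(T, V) = (V + 15/(-15))*(T + V) = (V + 15*(-1/15))*(T + V) = (V - 1)*(T + V) = (-1 + V)*(T + V))
-40175/(-45890) - G(r, -176) = -40175/(-45890) - ((-176)² - 1*(-505) - 1*(-176) - 505*(-176)) = -40175*(-1/45890) - (30976 + 505 + 176 + 88880) = 8035/9178 - 1*120537 = 8035/9178 - 120537 = -1106280551/9178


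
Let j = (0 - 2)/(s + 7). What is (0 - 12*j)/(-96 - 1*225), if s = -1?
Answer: -4/321 ≈ -0.012461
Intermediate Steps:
j = -1/3 (j = (0 - 2)/(-1 + 7) = -2/6 = -2*1/6 = -1/3 ≈ -0.33333)
(0 - 12*j)/(-96 - 1*225) = (0 - 12*(-1/3))/(-96 - 1*225) = (0 + 4)/(-96 - 225) = 4/(-321) = 4*(-1/321) = -4/321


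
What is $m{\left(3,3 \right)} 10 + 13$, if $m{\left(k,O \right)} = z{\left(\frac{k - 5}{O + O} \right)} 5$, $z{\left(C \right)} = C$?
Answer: $- \frac{11}{3} \approx -3.6667$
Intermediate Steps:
$m{\left(k,O \right)} = \frac{5 \left(-5 + k\right)}{2 O}$ ($m{\left(k,O \right)} = \frac{k - 5}{O + O} 5 = \frac{-5 + k}{2 O} 5 = \frac{5 \left(-5 + k\right)}{2 O}$)
$m{\left(3,3 \right)} 10 + 13 = \frac{5 \left(-5 + 3\right)}{2 \cdot 3} \cdot 10 + 13 = \frac{5}{2} \cdot \frac{1}{3} \left(-2\right) 10 + 13 = \left(- \frac{5}{3}\right) 10 + 13 = - \frac{50}{3} + 13 = - \frac{11}{3}$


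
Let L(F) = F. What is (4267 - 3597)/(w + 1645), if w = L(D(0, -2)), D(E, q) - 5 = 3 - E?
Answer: 670/1653 ≈ 0.40532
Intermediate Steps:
D(E, q) = 8 - E (D(E, q) = 5 + (3 - E) = 8 - E)
w = 8 (w = 8 - 1*0 = 8 + 0 = 8)
(4267 - 3597)/(w + 1645) = (4267 - 3597)/(8 + 1645) = 670/1653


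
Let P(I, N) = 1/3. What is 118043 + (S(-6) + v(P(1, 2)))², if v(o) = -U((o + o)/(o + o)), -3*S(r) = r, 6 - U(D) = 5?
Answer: 118044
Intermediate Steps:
U(D) = 1 (U(D) = 6 - 1*5 = 6 - 5 = 1)
S(r) = -r/3
P(I, N) = ⅓
v(o) = -1 (v(o) = -1*1 = -1)
118043 + (S(-6) + v(P(1, 2)))² = 118043 + (-⅓*(-6) - 1)² = 118043 + (2 - 1)² = 118043 + 1² = 118043 + 1 = 118044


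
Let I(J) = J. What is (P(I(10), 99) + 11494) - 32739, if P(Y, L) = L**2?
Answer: -11444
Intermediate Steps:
(P(I(10), 99) + 11494) - 32739 = (99**2 + 11494) - 32739 = (9801 + 11494) - 32739 = 21295 - 32739 = -11444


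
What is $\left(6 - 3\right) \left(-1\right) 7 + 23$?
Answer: $2$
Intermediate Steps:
$\left(6 - 3\right) \left(-1\right) 7 + 23 = 3 \left(-1\right) 7 + 23 = \left(-3\right) 7 + 23 = -21 + 23 = 2$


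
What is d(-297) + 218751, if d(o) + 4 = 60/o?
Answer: 21655933/99 ≈ 2.1875e+5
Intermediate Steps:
d(o) = -4 + 60/o
d(-297) + 218751 = (-4 + 60/(-297)) + 218751 = (-4 + 60*(-1/297)) + 218751 = (-4 - 20/99) + 218751 = -416/99 + 218751 = 21655933/99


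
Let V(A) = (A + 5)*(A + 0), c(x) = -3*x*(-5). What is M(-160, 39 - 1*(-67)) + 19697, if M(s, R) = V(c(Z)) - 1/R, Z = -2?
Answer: 2167381/106 ≈ 20447.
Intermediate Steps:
c(x) = 15*x
V(A) = A*(5 + A) (V(A) = (5 + A)*A = A*(5 + A))
M(s, R) = 750 - 1/R (M(s, R) = (15*(-2))*(5 + 15*(-2)) - 1/R = -30*(5 - 30) - 1/R = -30*(-25) - 1/R = 750 - 1/R)
M(-160, 39 - 1*(-67)) + 19697 = (750 - 1/(39 - 1*(-67))) + 19697 = (750 - 1/(39 + 67)) + 19697 = (750 - 1/106) + 19697 = 79499/106 + 19697 = 2167381/106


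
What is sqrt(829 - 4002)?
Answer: I*sqrt(3173) ≈ 56.329*I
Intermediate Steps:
sqrt(829 - 4002) = sqrt(-3173) = I*sqrt(3173)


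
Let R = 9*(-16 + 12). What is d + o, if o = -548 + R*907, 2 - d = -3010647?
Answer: 2977449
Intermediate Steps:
R = -36 (R = 9*(-4) = -36)
d = 3010649 (d = 2 - 1*(-3010647) = 2 + 3010647 = 3010649)
o = -33200 (o = -548 - 36*907 = -548 - 32652 = -33200)
d + o = 3010649 - 33200 = 2977449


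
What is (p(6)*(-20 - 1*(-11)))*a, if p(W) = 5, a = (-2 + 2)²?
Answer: 0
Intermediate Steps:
a = 0 (a = 0² = 0)
(p(6)*(-20 - 1*(-11)))*a = (5*(-20 - 1*(-11)))*0 = (5*(-20 + 11))*0 = (5*(-9))*0 = -45*0 = 0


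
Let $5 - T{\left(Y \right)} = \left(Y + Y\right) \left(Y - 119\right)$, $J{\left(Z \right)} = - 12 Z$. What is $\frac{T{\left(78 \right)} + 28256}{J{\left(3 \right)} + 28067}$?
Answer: $\frac{34657}{28031} \approx 1.2364$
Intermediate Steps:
$T{\left(Y \right)} = 5 - 2 Y \left(-119 + Y\right)$ ($T{\left(Y \right)} = 5 - \left(Y + Y\right) \left(Y - 119\right) = 5 - 2 Y \left(-119 + Y\right)$)
$\frac{T{\left(78 \right)} + 28256}{J{\left(3 \right)} + 28067} = \frac{\left(5 - 2 \cdot 78^{2} + 238 \cdot 78\right) + 28256}{\left(-12\right) 3 + 28067} = \frac{\left(5 - 12168 + 18564\right) + 28256}{-36 + 28067} = \frac{\left(5 - 12168 + 18564\right) + 28256}{28031} = \left(6401 + 28256\right) \frac{1}{28031} = 34657 \cdot \frac{1}{28031} = \frac{34657}{28031}$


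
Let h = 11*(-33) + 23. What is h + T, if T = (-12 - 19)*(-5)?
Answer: -185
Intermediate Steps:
T = 155 (T = -31*(-5) = 155)
h = -340 (h = -363 + 23 = -340)
h + T = -340 + 155 = -185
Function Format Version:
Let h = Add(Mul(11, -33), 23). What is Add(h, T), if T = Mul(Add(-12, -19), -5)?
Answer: -185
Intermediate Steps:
T = 155 (T = Mul(-31, -5) = 155)
h = -340 (h = Add(-363, 23) = -340)
Add(h, T) = Add(-340, 155) = -185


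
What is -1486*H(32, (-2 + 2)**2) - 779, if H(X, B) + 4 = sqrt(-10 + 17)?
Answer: 5165 - 1486*sqrt(7) ≈ 1233.4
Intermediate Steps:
H(X, B) = -4 + sqrt(7) (H(X, B) = -4 + sqrt(-10 + 17) = -4 + sqrt(7))
-1486*H(32, (-2 + 2)**2) - 779 = -1486*(-4 + sqrt(7)) - 779 = (5944 - 1486*sqrt(7)) - 779 = 5165 - 1486*sqrt(7)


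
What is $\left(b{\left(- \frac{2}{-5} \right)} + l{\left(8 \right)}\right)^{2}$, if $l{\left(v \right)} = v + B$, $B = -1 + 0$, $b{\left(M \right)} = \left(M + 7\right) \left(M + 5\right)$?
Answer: $\frac{1378276}{625} \approx 2205.2$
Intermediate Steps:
$b{\left(M \right)} = \left(5 + M\right) \left(7 + M\right)$ ($b{\left(M \right)} = \left(7 + M\right) \left(5 + M\right) = \left(5 + M\right) \left(7 + M\right)$)
$B = -1$
$l{\left(v \right)} = -1 + v$ ($l{\left(v \right)} = v - 1 = -1 + v$)
$\left(b{\left(- \frac{2}{-5} \right)} + l{\left(8 \right)}\right)^{2} = \left(\left(35 + \left(- \frac{2}{-5}\right)^{2} + 12 \left(- \frac{2}{-5}\right)\right) + \left(-1 + 8\right)\right)^{2} = \left(\left(35 + \left(\left(-2\right) \left(- \frac{1}{5}\right)\right)^{2} + 12 \left(\left(-2\right) \left(- \frac{1}{5}\right)\right)\right) + 7\right)^{2} = \left(\left(35 + \left(\frac{2}{5}\right)^{2} + 12 \cdot \frac{2}{5}\right) + 7\right)^{2} = \left(\left(35 + \frac{4}{25} + \frac{24}{5}\right) + 7\right)^{2} = \left(\frac{999}{25} + 7\right)^{2} = \left(\frac{1174}{25}\right)^{2} = \frac{1378276}{625}$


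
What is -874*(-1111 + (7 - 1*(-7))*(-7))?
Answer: 1056666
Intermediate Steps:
-874*(-1111 + (7 - 1*(-7))*(-7)) = -874*(-1111 + (7 + 7)*(-7)) = -874*(-1111 + 14*(-7)) = -874*(-1111 - 98) = -874*(-1209) = 1056666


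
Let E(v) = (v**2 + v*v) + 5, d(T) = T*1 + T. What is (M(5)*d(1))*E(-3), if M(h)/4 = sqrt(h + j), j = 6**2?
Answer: 184*sqrt(41) ≈ 1178.2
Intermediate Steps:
j = 36
d(T) = 2*T (d(T) = T + T = 2*T)
E(v) = 5 + 2*v**2 (E(v) = (v**2 + v**2) + 5 = 2*v**2 + 5 = 5 + 2*v**2)
M(h) = 4*sqrt(36 + h) (M(h) = 4*sqrt(h + 36) = 4*sqrt(36 + h))
(M(5)*d(1))*E(-3) = ((4*sqrt(36 + 5))*(2*1))*(5 + 2*(-3)**2) = ((4*sqrt(41))*2)*(5 + 2*9) = (8*sqrt(41))*(5 + 18) = (8*sqrt(41))*23 = 184*sqrt(41)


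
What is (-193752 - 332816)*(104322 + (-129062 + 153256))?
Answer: -67672413088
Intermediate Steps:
(-193752 - 332816)*(104322 + (-129062 + 153256)) = -526568*(104322 + 24194) = -526568*128516 = -67672413088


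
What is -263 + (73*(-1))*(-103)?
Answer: 7256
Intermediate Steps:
-263 + (73*(-1))*(-103) = -263 - 73*(-103) = -263 + 7519 = 7256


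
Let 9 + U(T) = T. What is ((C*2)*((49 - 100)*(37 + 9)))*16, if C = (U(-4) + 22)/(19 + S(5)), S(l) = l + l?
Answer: -675648/29 ≈ -23298.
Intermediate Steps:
U(T) = -9 + T
S(l) = 2*l
C = 9/29 (C = ((-9 - 4) + 22)/(19 + 2*5) = (-13 + 22)/(19 + 10) = 9/29 ≈ 0.31034)
((C*2)*((49 - 100)*(37 + 9)))*16 = (((9/29)*2)*((49 - 100)*(37 + 9)))*16 = (18*(-51*46)/29)*16 = ((18/29)*(-2346))*16 = -42228/29*16 = -675648/29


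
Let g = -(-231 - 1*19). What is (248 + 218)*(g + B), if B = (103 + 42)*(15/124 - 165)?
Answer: -683511325/62 ≈ -1.1024e+7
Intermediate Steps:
g = 250 (g = -(-231 - 19) = -1*(-250) = 250)
B = -2964525/124 (B = 145*(15*(1/124) - 165) = 145*(15/124 - 165) = 145*(-20445/124) = -2964525/124 ≈ -23907.)
(248 + 218)*(g + B) = (248 + 218)*(250 - 2964525/124) = 466*(-2933525/124) = -683511325/62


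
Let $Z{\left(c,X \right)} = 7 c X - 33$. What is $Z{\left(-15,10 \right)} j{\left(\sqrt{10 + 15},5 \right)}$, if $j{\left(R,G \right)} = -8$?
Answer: $8664$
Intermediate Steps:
$Z{\left(c,X \right)} = -33 + 7 X c$ ($Z{\left(c,X \right)} = 7 X c - 33 = -33 + 7 X c$)
$Z{\left(-15,10 \right)} j{\left(\sqrt{10 + 15},5 \right)} = \left(-33 + 7 \cdot 10 \left(-15\right)\right) \left(-8\right) = \left(-33 - 1050\right) \left(-8\right) = \left(-1083\right) \left(-8\right) = 8664$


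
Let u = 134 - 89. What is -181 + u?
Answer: -136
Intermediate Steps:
u = 45
-181 + u = -181 + 45 = -136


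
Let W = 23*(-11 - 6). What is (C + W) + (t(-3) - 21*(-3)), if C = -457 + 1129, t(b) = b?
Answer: 341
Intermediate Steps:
C = 672
W = -391 (W = 23*(-17) = -391)
(C + W) + (t(-3) - 21*(-3)) = (672 - 391) + (-3 - 21*(-3)) = 281 + (-3 + 63) = 281 + 60 = 341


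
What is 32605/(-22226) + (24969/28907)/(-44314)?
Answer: -10441766074946/7117792030087 ≈ -1.4670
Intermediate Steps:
32605/(-22226) + (24969/28907)/(-44314) = 32605*(-1/22226) + (24969*(1/28907))*(-1/44314) = -32605/22226 + (24969/28907)*(-1/44314) = -32605/22226 - 24969/1280984798 = -10441766074946/7117792030087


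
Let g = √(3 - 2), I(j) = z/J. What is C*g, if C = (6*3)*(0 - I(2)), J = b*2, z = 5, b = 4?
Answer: -45/4 ≈ -11.250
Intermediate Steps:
J = 8 (J = 4*2 = 8)
I(j) = 5/8
g = 1 (g = √1 = 1)
C = -45/4 (C = (6*3)*(0 - 1*5/8) = 18*(0 - 5/8) = 18*(-5/8) = -45/4 ≈ -11.250)
C*g = -45/4*1 = -45/4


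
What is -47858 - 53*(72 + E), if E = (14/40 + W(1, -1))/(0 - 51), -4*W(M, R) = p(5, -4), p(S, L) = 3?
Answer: -13176976/255 ≈ -51674.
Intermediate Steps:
W(M, R) = -3/4 (W(M, R) = -1/4*3 = -3/4)
E = 2/255 (E = (14/40 - 3/4)/(0 - 51) = (14*(1/40) - 3/4)/(-51) = (7/20 - 3/4)*(-1/51) = -2/5*(-1/51) = 2/255 ≈ 0.0078431)
-47858 - 53*(72 + E) = -47858 - 53*(72 + 2/255) = -47858 - 53*18362/255 = -47858 - 1*973186/255 = -47858 - 973186/255 = -13176976/255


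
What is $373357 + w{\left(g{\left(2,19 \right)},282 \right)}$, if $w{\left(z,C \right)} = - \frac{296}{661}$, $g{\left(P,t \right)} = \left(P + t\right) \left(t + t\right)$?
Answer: $\frac{246788681}{661} \approx 3.7336 \cdot 10^{5}$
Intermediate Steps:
$g{\left(P,t \right)} = 2 t \left(P + t\right)$ ($g{\left(P,t \right)} = \left(P + t\right) 2 t = 2 t \left(P + t\right)$)
$w{\left(z,C \right)} = - \frac{296}{661}$ ($w{\left(z,C \right)} = \left(-296\right) \frac{1}{661} = - \frac{296}{661}$)
$373357 + w{\left(g{\left(2,19 \right)},282 \right)} = 373357 - \frac{296}{661} = \frac{246788681}{661}$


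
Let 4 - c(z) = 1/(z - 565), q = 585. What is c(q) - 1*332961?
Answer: -6659141/20 ≈ -3.3296e+5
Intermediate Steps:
c(z) = 4 - 1/(-565 + z) (c(z) = 4 - 1/(z - 565) = 4 - 1/(-565 + z))
c(q) - 1*332961 = (-2261 + 4*585)/(-565 + 585) - 1*332961 = (-2261 + 2340)/20 - 332961 = (1/20)*79 - 332961 = 79/20 - 332961 = -6659141/20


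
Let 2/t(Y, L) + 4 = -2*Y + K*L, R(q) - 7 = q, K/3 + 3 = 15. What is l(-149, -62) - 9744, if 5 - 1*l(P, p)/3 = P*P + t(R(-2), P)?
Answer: -205256745/2689 ≈ -76332.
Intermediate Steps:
K = 36 (K = -9 + 3*15 = -9 + 45 = 36)
R(q) = 7 + q
t(Y, L) = 2/(-4 - 2*Y + 36*L) (t(Y, L) = 2/(-4 + (-2*Y + 36*L)) = 2/(-4 - 2*Y + 36*L))
l(P, p) = 15 - 3*P² - 3/(-7 + 18*P) (l(P, p) = 15 - 3*(P*P + 1/(-2 - (7 - 2) + 18*P)) = 15 - 3*(P² + 1/(-2 - 1*5 + 18*P)) = 15 - 3*(P² + 1/(-2 - 5 + 18*P)) = 15 - 3*(P² + 1/(-7 + 18*P)) = 15 + (-3*P² - 3/(-7 + 18*P)) = 15 - 3*P² - 3/(-7 + 18*P))
l(-149, -62) - 9744 = 3*(1 + (5 - 1*(-149)²)*(7 - 18*(-149)))/(7 - 18*(-149)) - 9744 = 3*(1 + (5 - 1*22201)*(7 + 2682))/(7 + 2682) - 9744 = 3*(1 + (5 - 22201)*2689)/2689 - 9744 = 3*(1/2689)*(1 - 22196*2689) - 9744 = 3*(1/2689)*(1 - 59685044) - 9744 = 3*(1/2689)*(-59685043) - 9744 = -179055129/2689 - 9744 = -205256745/2689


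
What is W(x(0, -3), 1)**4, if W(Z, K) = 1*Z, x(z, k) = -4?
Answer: 256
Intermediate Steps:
W(Z, K) = Z
W(x(0, -3), 1)**4 = (-4)**4 = 256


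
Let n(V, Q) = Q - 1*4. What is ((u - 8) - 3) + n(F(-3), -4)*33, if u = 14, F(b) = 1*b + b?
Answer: -261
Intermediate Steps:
F(b) = 2*b (F(b) = b + b = 2*b)
n(V, Q) = -4 + Q (n(V, Q) = Q - 4 = -4 + Q)
((u - 8) - 3) + n(F(-3), -4)*33 = ((14 - 8) - 3) + (-4 - 4)*33 = (6 - 3) - 8*33 = 3 - 264 = -261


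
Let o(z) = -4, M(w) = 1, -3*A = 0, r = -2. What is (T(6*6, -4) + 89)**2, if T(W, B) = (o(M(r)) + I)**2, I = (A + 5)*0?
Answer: 11025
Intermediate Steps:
A = 0 (A = -1/3*0 = 0)
I = 0 (I = (0 + 5)*0 = 5*0 = 0)
T(W, B) = 16 (T(W, B) = (-4 + 0)**2 = (-4)**2 = 16)
(T(6*6, -4) + 89)**2 = (16 + 89)**2 = 105**2 = 11025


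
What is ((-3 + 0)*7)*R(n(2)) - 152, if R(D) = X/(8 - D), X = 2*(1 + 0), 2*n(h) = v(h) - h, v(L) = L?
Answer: -629/4 ≈ -157.25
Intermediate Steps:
n(h) = 0 (n(h) = (h - h)/2 = (1/2)*0 = 0)
X = 2 (X = 2*1 = 2)
R(D) = 2/(8 - D)
((-3 + 0)*7)*R(n(2)) - 152 = ((-3 + 0)*7)*(-2/(-8 + 0)) - 152 = (-3*7)*(-2/(-8)) - 152 = -(-42)*(-1)/8 - 152 = -21*1/4 - 152 = -21/4 - 152 = -629/4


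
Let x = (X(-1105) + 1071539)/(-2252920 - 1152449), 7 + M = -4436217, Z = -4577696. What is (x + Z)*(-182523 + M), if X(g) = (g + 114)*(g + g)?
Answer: 1945958915638486063/92037 ≈ 2.1143e+13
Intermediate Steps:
X(g) = 2*g*(114 + g) (X(g) = (114 + g)*(2*g) = 2*g*(114 + g))
M = -4436224 (M = -7 - 4436217 = -4436224)
x = -3261649/3405369 (x = (2*(-1105)*(114 - 1105) + 1071539)/(-2252920 - 1152449) = (2*(-1105)*(-991) + 1071539)/(-3405369) = (2190110 + 1071539)*(-1/3405369) = 3261649*(-1/3405369) = -3261649/3405369 ≈ -0.95780)
(x + Z)*(-182523 + M) = (-3261649/3405369 - 4577696)*(-182523 - 4436224) = -15588747311473/3405369*(-4618747) = 1945958915638486063/92037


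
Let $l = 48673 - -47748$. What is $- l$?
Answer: $-96421$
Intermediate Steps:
$l = 96421$ ($l = 48673 + 47748 = 96421$)
$- l = \left(-1\right) 96421 = -96421$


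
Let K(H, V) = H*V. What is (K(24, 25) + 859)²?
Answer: 2128681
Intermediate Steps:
(K(24, 25) + 859)² = (24*25 + 859)² = (600 + 859)² = 1459² = 2128681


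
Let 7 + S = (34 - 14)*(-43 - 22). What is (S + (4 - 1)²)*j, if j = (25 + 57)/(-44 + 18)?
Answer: 53218/13 ≈ 4093.7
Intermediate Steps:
S = -1307 (S = -7 + (34 - 14)*(-43 - 22) = -7 + 20*(-65) = -7 - 1300 = -1307)
j = -41/13 (j = 82/(-26) = 82*(-1/26) = -41/13 ≈ -3.1538)
(S + (4 - 1)²)*j = (-1307 + (4 - 1)²)*(-41/13) = (-1307 + 3²)*(-41/13) = (-1307 + 9)*(-41/13) = -1298*(-41/13) = 53218/13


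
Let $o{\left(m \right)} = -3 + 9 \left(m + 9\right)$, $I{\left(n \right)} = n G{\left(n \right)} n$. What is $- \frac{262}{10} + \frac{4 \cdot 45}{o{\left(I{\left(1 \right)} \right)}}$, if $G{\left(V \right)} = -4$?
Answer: $- \frac{767}{35} \approx -21.914$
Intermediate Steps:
$I{\left(n \right)} = - 4 n^{2}$ ($I{\left(n \right)} = n \left(-4\right) n = - 4 n n = - 4 n^{2}$)
$o{\left(m \right)} = 78 + 9 m$ ($o{\left(m \right)} = -3 + 9 \left(9 + m\right) = -3 + \left(81 + 9 m\right) = 78 + 9 m$)
$- \frac{262}{10} + \frac{4 \cdot 45}{o{\left(I{\left(1 \right)} \right)}} = - \frac{262}{10} + \frac{4 \cdot 45}{78 + 9 \left(- 4 \cdot 1^{2}\right)} = \left(-262\right) \frac{1}{10} + \frac{180}{78 + 9 \left(\left(-4\right) 1\right)} = - \frac{131}{5} + \frac{180}{78 + 9 \left(-4\right)} = - \frac{131}{5} + \frac{180}{78 - 36} = - \frac{131}{5} + \frac{180}{42} = - \frac{131}{5} + 180 \cdot \frac{1}{42} = - \frac{131}{5} + \frac{30}{7} = - \frac{767}{35}$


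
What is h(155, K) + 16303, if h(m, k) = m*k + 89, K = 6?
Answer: 17322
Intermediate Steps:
h(m, k) = 89 + k*m (h(m, k) = k*m + 89 = 89 + k*m)
h(155, K) + 16303 = (89 + 6*155) + 16303 = (89 + 930) + 16303 = 1019 + 16303 = 17322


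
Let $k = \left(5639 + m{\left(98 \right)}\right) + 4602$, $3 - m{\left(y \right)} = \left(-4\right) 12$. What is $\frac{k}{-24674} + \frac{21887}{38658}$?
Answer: $\frac{71085851}{476923746} \approx 0.14905$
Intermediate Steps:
$m{\left(y \right)} = 51$ ($m{\left(y \right)} = 3 - \left(-4\right) 12 = 3 - -48 = 3 + 48 = 51$)
$k = 10292$ ($k = \left(5639 + 51\right) + 4602 = 5690 + 4602 = 10292$)
$\frac{k}{-24674} + \frac{21887}{38658} = \frac{10292}{-24674} + \frac{21887}{38658} = 10292 \left(- \frac{1}{24674}\right) + 21887 \cdot \frac{1}{38658} = - \frac{5146}{12337} + \frac{21887}{38658} = \frac{71085851}{476923746}$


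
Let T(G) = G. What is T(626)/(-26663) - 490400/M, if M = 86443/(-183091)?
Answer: 342001823027126/329261387 ≈ 1.0387e+6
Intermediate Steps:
M = -86443/183091 (M = 86443*(-1/183091) = -86443/183091 ≈ -0.47213)
T(626)/(-26663) - 490400/M = 626/(-26663) - 490400/(-86443/183091) = 626*(-1/26663) - 490400*(-183091/86443) = -626/26663 + 89787826400/86443 = 342001823027126/329261387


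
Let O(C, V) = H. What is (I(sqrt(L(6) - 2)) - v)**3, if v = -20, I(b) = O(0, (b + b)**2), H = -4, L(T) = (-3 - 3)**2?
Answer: 4096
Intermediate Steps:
L(T) = 36 (L(T) = (-6)**2 = 36)
O(C, V) = -4
I(b) = -4
(I(sqrt(L(6) - 2)) - v)**3 = (-4 - 1*(-20))**3 = (-4 + 20)**3 = 16**3 = 4096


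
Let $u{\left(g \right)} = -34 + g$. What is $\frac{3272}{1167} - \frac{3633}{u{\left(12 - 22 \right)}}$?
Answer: $\frac{4383679}{51348} \approx 85.372$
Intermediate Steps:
$\frac{3272}{1167} - \frac{3633}{u{\left(12 - 22 \right)}} = \frac{3272}{1167} - \frac{3633}{-34 + \left(12 - 22\right)} = 3272 \cdot \frac{1}{1167} - \frac{3633}{-34 - 10} = \frac{3272}{1167} - \frac{3633}{-44} = \frac{3272}{1167} - - \frac{3633}{44} = \frac{3272}{1167} + \frac{3633}{44} = \frac{4383679}{51348}$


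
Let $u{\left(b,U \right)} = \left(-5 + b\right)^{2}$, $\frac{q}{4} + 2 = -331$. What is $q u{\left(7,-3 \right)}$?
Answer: $-5328$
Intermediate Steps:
$q = -1332$ ($q = -8 + 4 \left(-331\right) = -8 - 1324 = -1332$)
$q u{\left(7,-3 \right)} = - 1332 \left(-5 + 7\right)^{2} = - 1332 \cdot 2^{2} = \left(-1332\right) 4 = -5328$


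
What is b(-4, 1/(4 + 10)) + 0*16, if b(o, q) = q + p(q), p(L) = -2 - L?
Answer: -2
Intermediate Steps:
b(o, q) = -2 (b(o, q) = q + (-2 - q) = -2)
b(-4, 1/(4 + 10)) + 0*16 = -2 + 0*16 = -2 + 0 = -2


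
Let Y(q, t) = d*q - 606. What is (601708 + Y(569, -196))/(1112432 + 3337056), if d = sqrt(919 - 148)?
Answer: 300551/2224744 + 569*sqrt(771)/4449488 ≈ 0.13865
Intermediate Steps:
d = sqrt(771) ≈ 27.767
Y(q, t) = -606 + q*sqrt(771) (Y(q, t) = sqrt(771)*q - 606 = q*sqrt(771) - 606 = -606 + q*sqrt(771))
(601708 + Y(569, -196))/(1112432 + 3337056) = (601708 + (-606 + 569*sqrt(771)))/(1112432 + 3337056) = (601102 + 569*sqrt(771))/4449488 = (601102 + 569*sqrt(771))*(1/4449488) = 300551/2224744 + 569*sqrt(771)/4449488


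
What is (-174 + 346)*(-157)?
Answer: -27004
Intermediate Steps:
(-174 + 346)*(-157) = 172*(-157) = -27004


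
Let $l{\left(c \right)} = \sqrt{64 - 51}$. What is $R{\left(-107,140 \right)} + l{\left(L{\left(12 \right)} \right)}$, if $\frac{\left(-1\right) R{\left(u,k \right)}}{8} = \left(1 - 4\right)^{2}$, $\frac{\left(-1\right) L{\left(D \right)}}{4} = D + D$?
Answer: $-72 + \sqrt{13} \approx -68.394$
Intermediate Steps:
$L{\left(D \right)} = - 8 D$ ($L{\left(D \right)} = - 4 \left(D + D\right) = - 4 \cdot 2 D = - 8 D$)
$l{\left(c \right)} = \sqrt{13}$
$R{\left(u,k \right)} = -72$ ($R{\left(u,k \right)} = - 8 \left(1 - 4\right)^{2} = - 8 \left(-3\right)^{2} = \left(-8\right) 9 = -72$)
$R{\left(-107,140 \right)} + l{\left(L{\left(12 \right)} \right)} = -72 + \sqrt{13}$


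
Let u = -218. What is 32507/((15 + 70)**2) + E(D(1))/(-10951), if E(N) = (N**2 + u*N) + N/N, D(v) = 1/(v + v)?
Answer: 1427050603/316483900 ≈ 4.5091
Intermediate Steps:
D(v) = 1/(2*v)
E(N) = 1 + N**2 - 218*N (E(N) = (N**2 - 218*N) + N/N = (N**2 - 218*N) + 1 = 1 + N**2 - 218*N)
32507/((15 + 70)**2) + E(D(1))/(-10951) = 32507/((15 + 70)**2) + (1 + ((1/2)/1)**2 - 109/1)/(-10951) = 32507/(85**2) + (1 + ((1/2)*1)**2 - 109)*(-1/10951) = 32507/7225 + (1 + (1/2)**2 - 218*1/2)*(-1/10951) = 32507*(1/7225) + (1 + 1/4 - 109)*(-1/10951) = 32507/7225 - 431/4*(-1/10951) = 32507/7225 + 431/43804 = 1427050603/316483900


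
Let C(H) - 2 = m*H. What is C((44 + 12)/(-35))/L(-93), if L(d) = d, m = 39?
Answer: 302/465 ≈ 0.64946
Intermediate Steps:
C(H) = 2 + 39*H
C((44 + 12)/(-35))/L(-93) = (2 + 39*((44 + 12)/(-35)))/(-93) = (2 + 39*(56*(-1/35)))*(-1/93) = (2 + 39*(-8/5))*(-1/93) = (2 - 312/5)*(-1/93) = -302/5*(-1/93) = 302/465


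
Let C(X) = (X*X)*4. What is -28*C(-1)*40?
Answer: -4480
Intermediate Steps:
C(X) = 4*X² (C(X) = X²*4 = 4*X²)
-28*C(-1)*40 = -112*(-1)²*40 = -112*40 = -4480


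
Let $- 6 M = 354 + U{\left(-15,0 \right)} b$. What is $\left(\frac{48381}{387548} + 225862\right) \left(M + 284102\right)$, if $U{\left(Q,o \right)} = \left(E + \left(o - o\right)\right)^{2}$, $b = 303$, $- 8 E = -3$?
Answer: $\frac{3182380552692272415}{49606144} \approx 6.4153 \cdot 10^{10}$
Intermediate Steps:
$E = \frac{3}{8}$ ($E = \left(- \frac{1}{8}\right) \left(-3\right) = \frac{3}{8} \approx 0.375$)
$U{\left(Q,o \right)} = \frac{9}{64}$ ($U{\left(Q,o \right)} = \left(\frac{3}{8} + \left(o - o\right)\right)^{2} = \left(\frac{3}{8} + 0\right)^{2} = \left(\frac{3}{8}\right)^{2} = \frac{9}{64}$)
$M = - \frac{8461}{128}$ ($M = - \frac{354 + \frac{9}{64} \cdot 303}{6} = - \frac{354 + \frac{2727}{64}}{6} = \left(- \frac{1}{6}\right) \frac{25383}{64} = - \frac{8461}{128} \approx -66.102$)
$\left(\frac{48381}{387548} + 225862\right) \left(M + 284102\right) = \left(\frac{48381}{387548} + 225862\right) \left(- \frac{8461}{128} + 284102\right) = \left(48381 \cdot \frac{1}{387548} + 225862\right) \frac{36356595}{128} = \left(\frac{48381}{387548} + 225862\right) \frac{36356595}{128} = \frac{87532414757}{387548} \cdot \frac{36356595}{128} = \frac{3182380552692272415}{49606144}$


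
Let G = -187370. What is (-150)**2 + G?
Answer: -164870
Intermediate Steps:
(-150)**2 + G = (-150)**2 - 187370 = 22500 - 187370 = -164870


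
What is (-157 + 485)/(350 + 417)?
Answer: 328/767 ≈ 0.42764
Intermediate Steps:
(-157 + 485)/(350 + 417) = 328/767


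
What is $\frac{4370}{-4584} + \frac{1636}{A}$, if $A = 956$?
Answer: $\frac{415213}{547788} \approx 0.75798$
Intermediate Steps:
$\frac{4370}{-4584} + \frac{1636}{A} = \frac{4370}{-4584} + \frac{1636}{956} = 4370 \left(- \frac{1}{4584}\right) + 1636 \cdot \frac{1}{956} = - \frac{2185}{2292} + \frac{409}{239} = \frac{415213}{547788}$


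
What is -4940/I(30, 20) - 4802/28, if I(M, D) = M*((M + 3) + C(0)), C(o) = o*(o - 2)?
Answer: -34945/198 ≈ -176.49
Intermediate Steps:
C(o) = o*(-2 + o)
I(M, D) = M*(3 + M) (I(M, D) = M*((M + 3) + 0*(-2 + 0)) = M*((3 + M) + 0*(-2)) = M*((3 + M) + 0) = M*(3 + M))
-4940/I(30, 20) - 4802/28 = -4940*1/(30*(3 + 30)) - 4802/28 = -4940/(30*33) - 4802*1/28 = -4940/990 - 343/2 = -4940*1/990 - 343/2 = -494/99 - 343/2 = -34945/198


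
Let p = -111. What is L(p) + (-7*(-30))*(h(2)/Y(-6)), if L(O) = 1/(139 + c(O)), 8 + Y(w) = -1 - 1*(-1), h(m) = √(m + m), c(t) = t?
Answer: -1469/28 ≈ -52.464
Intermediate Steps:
h(m) = √2*√m (h(m) = √(2*m) = √2*√m)
Y(w) = -8 (Y(w) = -8 + (-1 - 1*(-1)) = -8 + (-1 + 1) = -8 + 0 = -8)
L(O) = 1/(139 + O)
L(p) + (-7*(-30))*(h(2)/Y(-6)) = 1/(139 - 111) + (-7*(-30))*((√2*√2)/(-8)) = 1/28 + 210*(2*(-⅛)) = 1/28 + 210*(-¼) = 1/28 - 105/2 = -1469/28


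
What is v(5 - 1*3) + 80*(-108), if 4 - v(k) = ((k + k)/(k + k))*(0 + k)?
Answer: -8638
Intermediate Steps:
v(k) = 4 - k (v(k) = 4 - (k + k)/(k + k)*(0 + k) = 4 - (2*k)/((2*k))*k = 4 - (2*k)*(1/(2*k))*k = 4 - k)
v(5 - 1*3) + 80*(-108) = (4 - (5 - 1*3)) + 80*(-108) = (4 - (5 - 3)) - 8640 = (4 - 1*2) - 8640 = (4 - 2) - 8640 = 2 - 8640 = -8638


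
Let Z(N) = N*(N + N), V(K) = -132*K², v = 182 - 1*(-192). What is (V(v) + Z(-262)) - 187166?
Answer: -18513510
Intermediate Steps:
v = 374 (v = 182 + 192 = 374)
Z(N) = 2*N² (Z(N) = N*(2*N) = 2*N²)
(V(v) + Z(-262)) - 187166 = (-132*374² + 2*(-262)²) - 187166 = (-132*139876 + 2*68644) - 187166 = (-18463632 + 137288) - 187166 = -18326344 - 187166 = -18513510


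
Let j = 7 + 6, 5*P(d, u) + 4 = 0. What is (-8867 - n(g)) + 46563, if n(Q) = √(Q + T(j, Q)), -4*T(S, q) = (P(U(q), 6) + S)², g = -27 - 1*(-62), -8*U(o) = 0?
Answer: 37696 - I*√221/10 ≈ 37696.0 - 1.4866*I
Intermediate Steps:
U(o) = 0 (U(o) = -⅛*0 = 0)
P(d, u) = -⅘ (P(d, u) = -⅘ + (⅕)*0 = -⅘ + 0 = -⅘)
j = 13
g = 35 (g = -27 + 62 = 35)
T(S, q) = -(-⅘ + S)²/4
n(Q) = √(-3721/100 + Q) (n(Q) = √(Q - (-4 + 5*13)²/100) = √(Q - (-4 + 65)²/100) = √(Q - 1/100*61²) = √(Q - 1/100*3721) = √(Q - 3721/100) = √(-3721/100 + Q))
(-8867 - n(g)) + 46563 = (-8867 - √(-3721 + 100*35)/10) + 46563 = (-8867 - √(-3721 + 3500)/10) + 46563 = (-8867 - √(-221)/10) + 46563 = (-8867 - I*√221/10) + 46563 = 37696 - I*√221/10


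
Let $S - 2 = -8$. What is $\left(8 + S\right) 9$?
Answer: $18$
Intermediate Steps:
$S = -6$ ($S = 2 - 8 = -6$)
$\left(8 + S\right) 9 = \left(8 - 6\right) 9 = 2 \cdot 9 = 18$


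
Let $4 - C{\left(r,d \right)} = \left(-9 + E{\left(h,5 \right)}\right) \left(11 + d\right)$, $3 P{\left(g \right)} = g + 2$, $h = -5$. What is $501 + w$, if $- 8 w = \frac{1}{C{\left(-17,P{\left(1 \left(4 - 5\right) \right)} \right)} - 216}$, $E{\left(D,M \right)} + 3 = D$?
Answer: $\frac{232467}{464} \approx 501.01$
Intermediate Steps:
$E{\left(D,M \right)} = -3 + D$
$P{\left(g \right)} = \frac{2}{3} + \frac{g}{3}$ ($P{\left(g \right)} = \frac{g + 2}{3} = \frac{2 + g}{3} = \frac{2}{3} + \frac{g}{3}$)
$C{\left(r,d \right)} = 191 + 17 d$ ($C{\left(r,d \right)} = 4 - \left(-9 - 8\right) \left(11 + d\right) = 4 - - 17 \left(11 + d\right) = 4 - \left(-187 - 17 d\right) = 4 + \left(187 + 17 d\right) = 191 + 17 d$)
$w = \frac{3}{464}$ ($w = - \frac{1}{8 \left(\left(191 + 17 \left(\frac{2}{3} + \frac{1 \left(4 - 5\right)}{3}\right)\right) - 216\right)} = - \frac{1}{8 \left(\left(191 + 17 \left(\frac{2}{3} + \frac{1 \left(-1\right)}{3}\right)\right) - 216\right)} = - \frac{1}{8 \left(\left(191 + 17 \left(\frac{2}{3} + \frac{1}{3} \left(-1\right)\right)\right) - 216\right)} = - \frac{1}{8 \left(\left(191 + 17 \left(\frac{2}{3} - \frac{1}{3}\right)\right) - 216\right)} = - \frac{1}{8 \left(\left(191 + 17 \cdot \frac{1}{3}\right) - 216\right)} = - \frac{1}{8 \left(\left(191 + \frac{17}{3}\right) - 216\right)} = - \frac{1}{8 \left(\frac{590}{3} - 216\right)} = - \frac{1}{8 \left(- \frac{58}{3}\right)} = \left(- \frac{1}{8}\right) \left(- \frac{3}{58}\right) = \frac{3}{464} \approx 0.0064655$)
$501 + w = 501 + \frac{3}{464} = \frac{232467}{464}$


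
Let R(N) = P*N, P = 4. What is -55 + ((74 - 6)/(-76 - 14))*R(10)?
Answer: -767/9 ≈ -85.222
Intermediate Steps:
R(N) = 4*N
-55 + ((74 - 6)/(-76 - 14))*R(10) = -55 + ((74 - 6)/(-76 - 14))*(4*10) = -55 + (68/(-90))*40 = -55 + (68*(-1/90))*40 = -55 - 34/45*40 = -55 - 272/9 = -767/9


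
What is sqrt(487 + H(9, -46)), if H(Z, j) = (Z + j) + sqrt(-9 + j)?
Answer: sqrt(450 + I*sqrt(55)) ≈ 21.214 + 0.1748*I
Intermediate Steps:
H(Z, j) = Z + j + sqrt(-9 + j)
sqrt(487 + H(9, -46)) = sqrt(487 + (9 - 46 + sqrt(-9 - 46))) = sqrt(487 + (9 - 46 + sqrt(-55))) = sqrt(487 + (9 - 46 + I*sqrt(55))) = sqrt(487 + (-37 + I*sqrt(55))) = sqrt(450 + I*sqrt(55))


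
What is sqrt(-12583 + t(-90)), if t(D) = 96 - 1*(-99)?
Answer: 2*I*sqrt(3097) ≈ 111.3*I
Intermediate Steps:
t(D) = 195 (t(D) = 96 + 99 = 195)
sqrt(-12583 + t(-90)) = sqrt(-12583 + 195) = sqrt(-12388) = 2*I*sqrt(3097)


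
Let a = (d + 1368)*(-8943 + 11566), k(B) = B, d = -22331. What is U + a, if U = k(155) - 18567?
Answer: -55004361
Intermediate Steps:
U = -18412 (U = 155 - 18567 = -18412)
a = -54985949 (a = (-22331 + 1368)*(-8943 + 11566) = -20963*2623 = -54985949)
U + a = -18412 - 54985949 = -55004361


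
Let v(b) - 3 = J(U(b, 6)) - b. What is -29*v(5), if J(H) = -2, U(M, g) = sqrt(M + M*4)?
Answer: 116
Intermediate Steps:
U(M, g) = sqrt(5)*sqrt(M) (U(M, g) = sqrt(M + 4*M) = sqrt(5*M) = sqrt(5)*sqrt(M))
v(b) = 1 - b (v(b) = 3 + (-2 - b) = 1 - b)
-29*v(5) = -29*(1 - 1*5) = -29*(1 - 5) = -29*(-4) = 116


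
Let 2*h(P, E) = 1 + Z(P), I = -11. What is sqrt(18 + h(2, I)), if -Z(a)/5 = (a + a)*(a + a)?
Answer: I*sqrt(86)/2 ≈ 4.6368*I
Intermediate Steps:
Z(a) = -20*a**2 (Z(a) = -5*(a + a)*(a + a) = -5*2*a*2*a = -20*a**2)
h(P, E) = 1/2 - 10*P**2 (h(P, E) = (1 - 20*P**2)/2 = 1/2 - 10*P**2)
sqrt(18 + h(2, I)) = sqrt(18 + (1/2 - 10*2**2)) = sqrt(18 + (1/2 - 10*4)) = sqrt(18 + (1/2 - 40)) = sqrt(18 - 79/2) = sqrt(-43/2) = I*sqrt(86)/2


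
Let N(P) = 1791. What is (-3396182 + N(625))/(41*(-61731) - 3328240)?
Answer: 3394391/5859211 ≈ 0.57933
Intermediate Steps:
(-3396182 + N(625))/(41*(-61731) - 3328240) = (-3396182 + 1791)/(41*(-61731) - 3328240) = -3394391/(-2530971 - 3328240) = -3394391/(-5859211) = -3394391*(-1/5859211) = 3394391/5859211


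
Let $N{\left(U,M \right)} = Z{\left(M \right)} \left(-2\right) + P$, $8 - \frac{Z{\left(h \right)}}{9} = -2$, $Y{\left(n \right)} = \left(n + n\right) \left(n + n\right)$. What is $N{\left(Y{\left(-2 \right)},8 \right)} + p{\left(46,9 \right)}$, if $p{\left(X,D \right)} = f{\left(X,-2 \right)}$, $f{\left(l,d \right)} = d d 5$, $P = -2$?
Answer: $-162$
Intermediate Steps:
$Y{\left(n \right)} = 4 n^{2}$ ($Y{\left(n \right)} = 2 n 2 n = 4 n^{2}$)
$Z{\left(h \right)} = 90$ ($Z{\left(h \right)} = 72 - -18 = 72 + 18 = 90$)
$N{\left(U,M \right)} = -182$ ($N{\left(U,M \right)} = 90 \left(-2\right) - 2 = -180 - 2 = -182$)
$f{\left(l,d \right)} = 5 d^{2}$ ($f{\left(l,d \right)} = d^{2} \cdot 5 = 5 d^{2}$)
$p{\left(X,D \right)} = 20$ ($p{\left(X,D \right)} = 5 \left(-2\right)^{2} = 5 \cdot 4 = 20$)
$N{\left(Y{\left(-2 \right)},8 \right)} + p{\left(46,9 \right)} = -182 + 20 = -162$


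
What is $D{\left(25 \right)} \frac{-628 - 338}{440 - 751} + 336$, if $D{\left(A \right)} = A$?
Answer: $\frac{128646}{311} \approx 413.65$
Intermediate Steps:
$D{\left(25 \right)} \frac{-628 - 338}{440 - 751} + 336 = 25 \frac{-628 - 338}{440 - 751} + 336 = 25 \left(- \frac{966}{-311}\right) + 336 = 25 \left(\left(-966\right) \left(- \frac{1}{311}\right)\right) + 336 = 25 \cdot \frac{966}{311} + 336 = \frac{24150}{311} + 336 = \frac{128646}{311}$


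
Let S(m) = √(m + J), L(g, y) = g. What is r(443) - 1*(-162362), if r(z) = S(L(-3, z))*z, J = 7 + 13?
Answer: 162362 + 443*√17 ≈ 1.6419e+5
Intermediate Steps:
J = 20
S(m) = √(20 + m) (S(m) = √(m + 20) = √(20 + m))
r(z) = z*√17 (r(z) = √(20 - 3)*z = √17*z = z*√17)
r(443) - 1*(-162362) = 443*√17 - 1*(-162362) = 443*√17 + 162362 = 162362 + 443*√17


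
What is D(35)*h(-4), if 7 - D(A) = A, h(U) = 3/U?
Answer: 21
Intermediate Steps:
D(A) = 7 - A
D(35)*h(-4) = (7 - 1*35)*(3/(-4)) = (7 - 35)*(3*(-1/4)) = -28*(-3/4) = 21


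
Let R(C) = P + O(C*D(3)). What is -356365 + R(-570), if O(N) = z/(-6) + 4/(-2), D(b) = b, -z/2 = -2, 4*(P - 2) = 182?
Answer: -2137921/6 ≈ -3.5632e+5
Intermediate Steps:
P = 95/2 (P = 2 + (1/4)*182 = 2 + 91/2 = 95/2 ≈ 47.500)
z = 4 (z = -2*(-2) = 4)
O(N) = -8/3 (O(N) = 4/(-6) + 4/(-2) = 4*(-1/6) + 4*(-1/2) = -2/3 - 2 = -8/3)
R(C) = 269/6 (R(C) = 95/2 - 8/3 = 269/6)
-356365 + R(-570) = -356365 + 269/6 = -2137921/6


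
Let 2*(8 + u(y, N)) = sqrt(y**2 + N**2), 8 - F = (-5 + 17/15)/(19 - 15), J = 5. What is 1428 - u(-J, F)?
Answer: 1436 - sqrt(94861)/60 ≈ 1430.9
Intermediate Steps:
F = 269/30 (F = 8 - (-5 + 17/15)/(19 - 15) = 8 - (-5 + 17*(1/15))/4 = 8 - (-5 + 17/15)/4 = 8 - (-58)/(15*4) = 8 - 1*(-29/30) = 8 + 29/30 = 269/30 ≈ 8.9667)
u(y, N) = -8 + sqrt(N**2 + y**2)/2 (u(y, N) = -8 + sqrt(y**2 + N**2)/2 = -8 + sqrt(N**2 + y**2)/2)
1428 - u(-J, F) = 1428 - (-8 + sqrt((269/30)**2 + (-1*5)**2)/2) = 1428 - (-8 + sqrt(72361/900 + (-5)**2)/2) = 1428 - (-8 + sqrt(72361/900 + 25)/2) = 1428 - (-8 + sqrt(94861/900)/2) = 1428 - (-8 + (sqrt(94861)/30)/2) = 1428 - (-8 + sqrt(94861)/60) = 1428 + (8 - sqrt(94861)/60) = 1436 - sqrt(94861)/60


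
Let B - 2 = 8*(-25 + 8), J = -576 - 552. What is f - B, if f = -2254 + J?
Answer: -3248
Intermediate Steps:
J = -1128
f = -3382 (f = -2254 - 1128 = -3382)
B = -134 (B = 2 + 8*(-25 + 8) = 2 + 8*(-17) = 2 - 136 = -134)
f - B = -3382 - 1*(-134) = -3382 + 134 = -3248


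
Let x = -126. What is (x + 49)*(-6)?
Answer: 462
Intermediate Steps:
(x + 49)*(-6) = (-126 + 49)*(-6) = -77*(-6) = 462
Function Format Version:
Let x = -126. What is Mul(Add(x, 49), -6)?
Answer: 462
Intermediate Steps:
Mul(Add(x, 49), -6) = Mul(Add(-126, 49), -6) = Mul(-77, -6) = 462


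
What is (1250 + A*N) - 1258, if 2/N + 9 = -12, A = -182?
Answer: 28/3 ≈ 9.3333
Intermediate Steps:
N = -2/21 (N = 2/(-9 - 12) = 2/(-21) = 2*(-1/21) = -2/21 ≈ -0.095238)
(1250 + A*N) - 1258 = (1250 - 182*(-2/21)) - 1258 = (1250 + 52/3) - 1258 = 3802/3 - 1258 = 28/3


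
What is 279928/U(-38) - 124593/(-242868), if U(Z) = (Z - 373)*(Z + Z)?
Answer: 5989778371/632185404 ≈ 9.4747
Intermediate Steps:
U(Z) = 2*Z*(-373 + Z) (U(Z) = (-373 + Z)*(2*Z) = 2*Z*(-373 + Z))
279928/U(-38) - 124593/(-242868) = 279928/((2*(-38)*(-373 - 38))) - 124593/(-242868) = 279928/((2*(-38)*(-411))) - 124593*(-1/242868) = 279928/31236 + 41531/80956 = 279928*(1/31236) + 41531/80956 = 69982/7809 + 41531/80956 = 5989778371/632185404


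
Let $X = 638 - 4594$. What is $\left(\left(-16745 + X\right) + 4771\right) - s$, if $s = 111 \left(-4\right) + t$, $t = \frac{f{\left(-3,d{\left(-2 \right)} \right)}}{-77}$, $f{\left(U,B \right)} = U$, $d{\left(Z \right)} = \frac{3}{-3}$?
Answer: $- \frac{1192425}{77} \approx -15486.0$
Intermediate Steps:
$d{\left(Z \right)} = -1$ ($d{\left(Z \right)} = 3 \left(- \frac{1}{3}\right) = -1$)
$X = -3956$ ($X = 638 - 4594 = -3956$)
$t = \frac{3}{77}$ ($t = - \frac{3}{-77} = \left(-3\right) \left(- \frac{1}{77}\right) = \frac{3}{77} \approx 0.038961$)
$s = - \frac{34185}{77}$ ($s = 111 \left(-4\right) + \frac{3}{77} = -444 + \frac{3}{77} = - \frac{34185}{77} \approx -443.96$)
$\left(\left(-16745 + X\right) + 4771\right) - s = \left(\left(-16745 - 3956\right) + 4771\right) - - \frac{34185}{77} = \left(-20701 + 4771\right) + \frac{34185}{77} = -15930 + \frac{34185}{77} = - \frac{1192425}{77}$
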